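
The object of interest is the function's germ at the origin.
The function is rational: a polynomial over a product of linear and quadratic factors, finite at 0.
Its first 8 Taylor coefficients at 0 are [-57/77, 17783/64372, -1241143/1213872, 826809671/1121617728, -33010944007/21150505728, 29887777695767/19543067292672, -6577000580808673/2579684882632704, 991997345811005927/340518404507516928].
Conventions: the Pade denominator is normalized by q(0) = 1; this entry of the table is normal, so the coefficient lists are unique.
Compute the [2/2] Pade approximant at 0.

The Pade approximant has numerator coefficients [-57/77, -393034305/53158546826, 235820583/26579273413]; denominator coefficients [1, 918897763/2398129932, -1998789237/1598753288].

Taylor coefficients needed (read off): a_0 = -57/77, a_1 = 17783/64372, a_2 = -1241143/1213872, a_3 = 826809671/1121617728, a_4 = -33010944007/21150505728.
Write the denominator as Q(τ) = 1 + q1*τ + q2*τ^2. Requiring Q*f - P = O(τ^5) with deg P <= 2 kills the coefficients of τ^3..τ^4 in Q*f:
  τ^3: a_3 + q1*a_2 + q2*a_1 = 0, i.e. 826809671/1121617728 + (-1241143/1213872)*q1 + (17783/64372)*q2 = 0.
  τ^4: a_4 + q1*a_3 + q2*a_2 = 0, i.e. -33010944007/21150505728 + (826809671/1121617728)*q1 + (-1241143/1213872)*q2 = 0.
Solving this linear system: q1 = 918897763/2398129932, q2 = -1998789237/1598753288.
The numerator is Q*f truncated at degree 2: P0 = a_0 = -57/77; P1 = a_1 + q1*a_0 = -393034305/53158546826; P2 = a_2 + q1*a_1 + q2*a_0 = 235820583/26579273413.


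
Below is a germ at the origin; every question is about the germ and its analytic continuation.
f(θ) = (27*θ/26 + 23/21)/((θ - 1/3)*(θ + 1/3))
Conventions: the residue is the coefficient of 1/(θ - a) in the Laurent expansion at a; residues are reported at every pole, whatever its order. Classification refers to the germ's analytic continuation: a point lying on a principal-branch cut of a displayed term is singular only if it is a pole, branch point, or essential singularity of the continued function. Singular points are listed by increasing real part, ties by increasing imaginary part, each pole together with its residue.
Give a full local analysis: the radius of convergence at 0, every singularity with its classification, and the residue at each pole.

Denominator factor (θ + 1/3): pole of order 1 at -1/3, modulus 1/3.
Denominator factor (θ - 1/3): pole of order 1 at 1/3, modulus 1/3.
The radius of convergence is the smallest modulus among the singular points: 1/3.
At the order-1 pole -1/3 set g(θ) = (θ - (-1/3))*f(θ) = (27*θ/26 + 23/21)/(θ - 1/3).
Simple pole: residue = g(a) at a = -1/3, which is -409/364.
At the order-1 pole 1/3 set g(θ) = (θ - (1/3))*f(θ) = (27*θ/26 + 23/21)/(θ + 1/3).
Simple pole: residue = g(a) at a = 1/3, which is 787/364.
List the singular points by increasing real part (a conjugate pair: the negative imaginary part first).

Radius of convergence at 0: 1/3.
At -1/3: a pole of order 1; residue -409/364.
At 1/3: a pole of order 1; residue 787/364.


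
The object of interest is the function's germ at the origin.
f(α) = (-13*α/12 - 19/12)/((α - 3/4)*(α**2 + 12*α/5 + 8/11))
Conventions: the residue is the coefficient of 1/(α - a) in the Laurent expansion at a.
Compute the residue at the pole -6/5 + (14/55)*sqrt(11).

The residue is 6325/16314 + (17485/228396)*sqrt(11).

The factor α**2 + 12*α/5 + 8/11 splits as (α - a)(α - a') with a = -6/5 + (14/55)*sqrt(11), a' = -6/5 - (14/55)*sqrt(11). At the order-1 pole a set g(α) = (α - a)*f(α) = [(-13*α/12 - 19/12)/(α - 3/4)] / (α - a').
Simple pole: residue = g(a) at a = -6/5 + (14/55)*sqrt(11), which is 6325/16314 + (17485/228396)*sqrt(11).


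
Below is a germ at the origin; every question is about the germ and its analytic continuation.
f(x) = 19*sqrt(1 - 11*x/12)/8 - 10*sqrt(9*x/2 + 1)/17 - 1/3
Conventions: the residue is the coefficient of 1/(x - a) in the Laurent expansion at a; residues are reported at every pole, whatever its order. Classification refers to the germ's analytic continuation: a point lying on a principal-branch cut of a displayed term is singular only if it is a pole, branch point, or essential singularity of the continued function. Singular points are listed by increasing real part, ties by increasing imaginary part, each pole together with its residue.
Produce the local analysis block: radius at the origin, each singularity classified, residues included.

Branch term (-10/17)*sqrt(1 - x/(-2/9)): its argument vanishes at x = -2/9, a square-root branch point, modulus 2/9.
Branch term (19/8)*sqrt(1 - x/(12/11)): its argument vanishes at x = 12/11, a square-root branch point, modulus 12/11.
The radius of convergence is the smallest modulus among the singular points: 2/9.
List the singular points by increasing real part (a conjugate pair: the negative imaginary part first).

Radius of convergence at 0: 2/9.
At -2/9: an algebraic (square-root) branch point.
At 12/11: an algebraic (square-root) branch point.


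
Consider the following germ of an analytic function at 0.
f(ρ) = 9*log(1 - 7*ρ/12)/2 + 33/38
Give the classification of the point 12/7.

The point is a logarithmic branch point.

The term (9/2)*log(1 - ρ/(12/7)) has argument 1 - 12/7/(12/7) = 0 at 12/7: a logarithmic (infinitely-sheeted) branch point; the remaining terms are analytic or single-valued there.


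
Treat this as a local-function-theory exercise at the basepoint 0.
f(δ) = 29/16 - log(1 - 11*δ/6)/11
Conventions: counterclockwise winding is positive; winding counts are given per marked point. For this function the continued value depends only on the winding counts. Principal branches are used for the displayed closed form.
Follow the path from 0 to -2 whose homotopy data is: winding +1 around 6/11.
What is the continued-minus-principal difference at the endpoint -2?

Continued minus principal equals -(2/11)*pi*i.

The rational part is single-valued and drops out of the difference; each branch term changes only by its own monodromy.
(-1/11)*log(1 - δ/(6/11)): each positive loop around 6/11 adds 2*pi*i to the log, so winding +1 contributes (-1/11)*(1)*2*pi*i = -(2/11)*pi*i.
Summing the contributions at δ = -2 gives -(2/11)*pi*i.


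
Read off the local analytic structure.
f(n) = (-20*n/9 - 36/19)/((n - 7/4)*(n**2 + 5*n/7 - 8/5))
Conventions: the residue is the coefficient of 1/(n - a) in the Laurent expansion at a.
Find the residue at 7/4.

The residue is -79120/37107.

At the order-1 pole 7/4 set g(n) = (n - (7/4))*f(n) = (-20*n/9 - 36/19)/(n**2 + 5*n/7 - 8/5).
Simple pole: residue = g(a) at a = 7/4, which is -79120/37107.


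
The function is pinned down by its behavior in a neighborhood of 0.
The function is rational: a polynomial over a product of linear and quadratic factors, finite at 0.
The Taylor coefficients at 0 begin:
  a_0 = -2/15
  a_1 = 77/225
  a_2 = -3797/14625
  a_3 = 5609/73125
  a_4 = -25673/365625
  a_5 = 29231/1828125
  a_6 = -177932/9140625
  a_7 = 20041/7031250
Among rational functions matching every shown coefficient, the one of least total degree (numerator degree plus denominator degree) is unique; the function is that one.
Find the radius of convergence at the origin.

No rational of total degree below 4 reproduces all 8 coefficients; solving the [2/2] Pade equations on them gives f(x) = (11*x**2/13 - 32*x/27 + 4/9)/((x - 5/3)*(x + 2)), whose expansion matches every shown term.
Denominator factor (x - 5/3): pole of order 1 at 5/3, modulus 5/3.
Denominator factor (x + 2): pole of order 1 at -2, modulus 2.
The radius of convergence is the smallest modulus among the singular points: 5/3.

The radius of convergence is 5/3.


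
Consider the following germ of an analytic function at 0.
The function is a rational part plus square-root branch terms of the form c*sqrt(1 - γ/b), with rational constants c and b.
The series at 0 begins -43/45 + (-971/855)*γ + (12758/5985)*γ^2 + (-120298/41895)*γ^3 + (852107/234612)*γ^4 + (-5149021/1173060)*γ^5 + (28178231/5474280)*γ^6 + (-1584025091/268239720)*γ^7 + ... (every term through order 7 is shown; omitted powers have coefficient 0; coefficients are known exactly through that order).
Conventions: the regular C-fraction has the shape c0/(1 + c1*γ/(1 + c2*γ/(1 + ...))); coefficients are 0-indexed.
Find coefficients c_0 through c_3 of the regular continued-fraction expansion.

Taylor coefficients (read off): a_0 = -43/45, a_1 = -971/855, a_2 = 12758/5985, a_3 = -120298/41895.
c0 = a_0 = -43/45. Peel one level at a time: if S = 1 + c*γ/S' with S'(0) = 1, then c is the γ-coefficient of S and S' = c*γ/(S - 1).
S_1 = c0/f = 1 + (-971/817)*γ + (17023173/4672423)*γ^2 + ...; c1 = -971/817.
S_2 = c1*γ/(S_1 - 1) = 1 + (17023173/5553149)*γ + (45957206/46199209)*γ^2 + ...; c2 = 17023173/5553149.
S_3 = c2*γ/(S_2 - 1) = 1 + (-37547037302/115706506881)*γ + ...; c3 = -37547037302/115706506881.

The regular C-fraction coefficients are [-43/45, -971/817, 17023173/5553149, -37547037302/115706506881].


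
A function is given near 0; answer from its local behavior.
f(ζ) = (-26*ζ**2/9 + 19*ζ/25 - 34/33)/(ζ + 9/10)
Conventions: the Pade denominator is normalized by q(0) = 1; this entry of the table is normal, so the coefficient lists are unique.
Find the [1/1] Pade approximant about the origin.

Taylor coefficients needed (expand at 0): a_0 = -340/297, a_1 = 28286/13365, a_2 = -133792/24057.
Write the denominator as Q(ζ) = 1 + q1*ζ. Requiring Q*f - P = O(ζ^3) with deg P <= 1 kills the coefficients of ζ^2..ζ^2 in Q*f:
  ζ^2: a_2 + q1*a_1 = 0, i.e. -133792/24057 + (28286/13365)*q1 = 0.
Solving this linear system: q1 = 334480/127287.
The numerator is Q*f truncated at degree 1: P0 = a_0 = -340/297; P1 = a_1 + q1*a_0 = -567566/636435.

The Pade approximant has numerator coefficients [-340/297, -567566/636435]; denominator coefficients [1, 334480/127287].


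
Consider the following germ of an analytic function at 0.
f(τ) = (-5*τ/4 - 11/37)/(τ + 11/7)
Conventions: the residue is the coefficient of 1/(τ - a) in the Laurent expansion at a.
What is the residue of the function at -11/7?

At the order-1 pole -11/7 set g(τ) = (τ - (-11/7))*f(τ) = -5*τ/4 - 11/37.
Simple pole: residue = g(a) at a = -11/7, which is 1727/1036.

The residue is 1727/1036.


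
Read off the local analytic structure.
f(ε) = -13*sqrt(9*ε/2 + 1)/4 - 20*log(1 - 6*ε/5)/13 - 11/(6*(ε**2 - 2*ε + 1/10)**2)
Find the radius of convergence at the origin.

The radius of convergence is 1 - (3/10)*sqrt(10).

Denominator factor (ε**2 - 2*ε + 1/10)^2: discriminant 18/5, real irrational roots 1 + (3/10)*sqrt(10) and 1 - (3/10)*sqrt(10); poles of order 2, moduli 1 + (3/10)*sqrt(10) and 1 - (3/10)*sqrt(10).
Branch term (-13/4)*sqrt(1 - ε/(-2/9)): its argument vanishes at ε = -2/9, a square-root branch point, modulus 2/9.
Branch term (-20/13)*log(1 - ε/(5/6)): its argument vanishes at ε = 5/6, a logarithmic branch point, modulus 5/6.
The radius of convergence is the smallest modulus among the singular points: 1 - (3/10)*sqrt(10).


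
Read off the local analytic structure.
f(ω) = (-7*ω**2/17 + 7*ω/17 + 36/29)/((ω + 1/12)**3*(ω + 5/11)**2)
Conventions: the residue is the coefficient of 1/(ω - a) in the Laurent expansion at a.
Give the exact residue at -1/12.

The residue is 478836401472/2842046893.

At the order-3 pole -1/12 set g(ω) = (ω - (-1/12))^3*f(ω) = (-7*ω**2/17 + 7*ω/17 + 36/29)/(ω + 5/11)**2.
Order-3 pole: residue = g''(a)/2; g''(-1/12) = 957672802944/2842046893, so the residue is 478836401472/2842046893.


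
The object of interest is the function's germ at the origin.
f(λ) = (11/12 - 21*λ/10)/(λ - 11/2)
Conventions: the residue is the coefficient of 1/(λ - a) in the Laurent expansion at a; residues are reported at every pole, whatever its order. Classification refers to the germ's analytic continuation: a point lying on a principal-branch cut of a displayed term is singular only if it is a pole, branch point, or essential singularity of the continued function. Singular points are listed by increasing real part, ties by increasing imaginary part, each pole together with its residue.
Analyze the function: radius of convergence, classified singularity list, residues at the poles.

Radius of convergence at 0: 11/2.
At 11/2: a pole of order 1; residue -319/30.

Denominator factor (λ - 11/2): pole of order 1 at 11/2, modulus 11/2.
The radius of convergence is the smallest modulus among the singular points: 11/2.
At the order-1 pole 11/2 set g(λ) = (λ - (11/2))*f(λ) = 11/12 - 21*λ/10.
Simple pole: residue = g(a) at a = 11/2, which is -319/30.


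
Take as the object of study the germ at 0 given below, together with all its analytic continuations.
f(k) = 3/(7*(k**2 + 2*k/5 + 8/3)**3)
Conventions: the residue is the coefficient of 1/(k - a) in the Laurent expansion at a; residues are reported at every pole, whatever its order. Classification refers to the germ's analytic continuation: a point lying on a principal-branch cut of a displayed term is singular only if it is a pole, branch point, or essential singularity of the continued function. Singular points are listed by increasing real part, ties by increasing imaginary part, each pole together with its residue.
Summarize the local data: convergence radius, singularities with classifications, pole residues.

Radius of convergence at 0: (2/3)*sqrt(6).
At (-1/5) - ((1/15)*sqrt(591))*i: a pole of order 3; residue ((253125/856281776)*sqrt(591))*i.
At (-1/5) + ((1/15)*sqrt(591))*i: a pole of order 3; residue -((253125/856281776)*sqrt(591))*i.

Denominator factor (k**2 + 2*k/5 + 8/3)^3: discriminant -788/75, complex-conjugate roots (-1/5) + ((1/15)*sqrt(591))*i and (-1/5) - ((1/15)*sqrt(591))*i; poles of order 3, moduli (2/3)*sqrt(6) and (2/3)*sqrt(6).
The radius of convergence is the smallest modulus among the singular points: (2/3)*sqrt(6).
The factor k**2 + 2*k/5 + 8/3 splits as (k - a)(k - a') with a = (-1/5) - ((1/15)*sqrt(591))*i, a' = (-1/5) + ((1/15)*sqrt(591))*i. At the order-3 pole a set g(k) = (k - a)^3*f(k) = [3/7] / (k - a')^3.
Order-3 pole: residue = g''(a)/2; g''((-1/5) - ((1/15)*sqrt(591))*i) = ((253125/428140888)*sqrt(591))*i, so the residue is ((253125/856281776)*sqrt(591))*i.
The factor k**2 + 2*k/5 + 8/3 splits as (k - a)(k - a') with a = (-1/5) + ((1/15)*sqrt(591))*i, a' = (-1/5) - ((1/15)*sqrt(591))*i. At the order-3 pole a set g(k) = (k - a)^3*f(k) = [3/7] / (k - a')^3.
Order-3 pole: residue = g''(a)/2; g''((-1/5) + ((1/15)*sqrt(591))*i) = -((253125/428140888)*sqrt(591))*i, so the residue is -((253125/856281776)*sqrt(591))*i.
List the singular points by increasing real part (a conjugate pair: the negative imaginary part first).


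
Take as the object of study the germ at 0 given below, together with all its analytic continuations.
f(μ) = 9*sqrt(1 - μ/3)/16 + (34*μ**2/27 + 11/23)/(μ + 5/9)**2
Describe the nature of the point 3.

The point is an algebraic (square-root) branch point.

The term (9/16)*sqrt(1 - μ/(3)) has argument 1 - 3/(3) = 0 at 3: a square-root (algebraic, two-sheeted) branch point; the remaining terms are analytic or single-valued there.


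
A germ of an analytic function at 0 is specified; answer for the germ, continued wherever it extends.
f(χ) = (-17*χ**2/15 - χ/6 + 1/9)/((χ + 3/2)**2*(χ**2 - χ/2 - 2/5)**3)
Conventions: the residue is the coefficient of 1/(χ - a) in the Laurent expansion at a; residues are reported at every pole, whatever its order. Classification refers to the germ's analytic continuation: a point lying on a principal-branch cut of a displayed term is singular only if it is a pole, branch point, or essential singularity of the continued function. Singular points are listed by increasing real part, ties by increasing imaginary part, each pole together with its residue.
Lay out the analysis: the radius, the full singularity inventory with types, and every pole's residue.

Denominator factor (χ + 3/2)^2: pole of order 2 at -3/2, modulus 3/2.
Denominator factor (χ**2 - χ/2 - 2/5)^3: discriminant 37/20, real irrational roots 1/4 + (1/20)*sqrt(185) and 1/4 - (1/20)*sqrt(185); poles of order 3, moduli 1/4 + (1/20)*sqrt(185) and -1/4 + (1/20)*sqrt(185).
The radius of convergence is the smallest modulus among the singular points: -1/4 + (1/20)*sqrt(185).
At the order-2 pole -3/2 set g(χ) = (χ - (-3/2))^2*f(χ) = (-17*χ**2/15 - χ/6 + 1/9)/(χ**2 - χ/2 - 2/5)**3.
Order-2 pole: residue = g'(a); g'(-3/2) = -109325/342732, so the residue is -109325/342732.
The factor χ**2 - χ/2 - 2/5 splits as (χ - a)(χ - a') with a = 1/4 - (1/20)*sqrt(185), a' = 1/4 + (1/20)*sqrt(185). At the order-3 pole a set g(χ) = (χ - a)^3*f(χ) = [(-17*χ**2/15 - χ/6 + 1/9)/(χ + 3/2)**2] / (χ - a')^3.
Order-3 pole: residue = g''(a)/2; g''(1/4 - (1/20)*sqrt(185)) = 109325/342732 + (132580345/5786801332)*sqrt(185), so the residue is 109325/685464 + (132580345/11573602664)*sqrt(185).
The factor χ**2 - χ/2 - 2/5 splits as (χ - a)(χ - a') with a = 1/4 + (1/20)*sqrt(185), a' = 1/4 - (1/20)*sqrt(185). At the order-3 pole a set g(χ) = (χ - a)^3*f(χ) = [(-17*χ**2/15 - χ/6 + 1/9)/(χ + 3/2)**2] / (χ - a')^3.
Order-3 pole: residue = g''(a)/2; g''(1/4 + (1/20)*sqrt(185)) = 109325/342732 - (132580345/5786801332)*sqrt(185), so the residue is 109325/685464 - (132580345/11573602664)*sqrt(185).
List the singular points by increasing real part (a conjugate pair: the negative imaginary part first).

Radius of convergence at 0: -1/4 + (1/20)*sqrt(185).
At -3/2: a pole of order 2; residue -109325/342732.
At 1/4 - (1/20)*sqrt(185): a pole of order 3; residue 109325/685464 + (132580345/11573602664)*sqrt(185).
At 1/4 + (1/20)*sqrt(185): a pole of order 3; residue 109325/685464 - (132580345/11573602664)*sqrt(185).


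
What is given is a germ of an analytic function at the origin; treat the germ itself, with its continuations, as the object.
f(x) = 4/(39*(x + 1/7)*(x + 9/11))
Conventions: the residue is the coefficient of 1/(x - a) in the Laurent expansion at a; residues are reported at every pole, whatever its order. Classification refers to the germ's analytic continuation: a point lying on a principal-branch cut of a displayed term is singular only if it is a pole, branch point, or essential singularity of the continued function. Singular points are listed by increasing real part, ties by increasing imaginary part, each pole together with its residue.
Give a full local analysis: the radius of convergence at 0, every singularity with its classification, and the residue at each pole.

Denominator factor (x + 9/11): pole of order 1 at -9/11, modulus 9/11.
Denominator factor (x + 1/7): pole of order 1 at -1/7, modulus 1/7.
The radius of convergence is the smallest modulus among the singular points: 1/7.
At the order-1 pole -9/11 set g(x) = (x - (-9/11))*f(x) = 4/(39*(x + 1/7)).
Simple pole: residue = g(a) at a = -9/11, which is -77/507.
At the order-1 pole -1/7 set g(x) = (x - (-1/7))*f(x) = 4/(39*(x + 9/11)).
Simple pole: residue = g(a) at a = -1/7, which is 77/507.
List the singular points by increasing real part (a conjugate pair: the negative imaginary part first).

Radius of convergence at 0: 1/7.
At -9/11: a pole of order 1; residue -77/507.
At -1/7: a pole of order 1; residue 77/507.


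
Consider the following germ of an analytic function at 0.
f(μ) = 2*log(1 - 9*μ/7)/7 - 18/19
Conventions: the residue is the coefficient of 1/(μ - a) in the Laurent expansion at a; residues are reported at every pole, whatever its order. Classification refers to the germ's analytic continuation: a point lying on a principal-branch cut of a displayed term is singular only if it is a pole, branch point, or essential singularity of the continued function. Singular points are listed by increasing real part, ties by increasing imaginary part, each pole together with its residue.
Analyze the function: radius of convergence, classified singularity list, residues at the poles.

Radius of convergence at 0: 7/9.
At 7/9: a logarithmic branch point.

Branch term (2/7)*log(1 - μ/(7/9)): its argument vanishes at μ = 7/9, a logarithmic branch point, modulus 7/9.
The radius of convergence is the smallest modulus among the singular points: 7/9.


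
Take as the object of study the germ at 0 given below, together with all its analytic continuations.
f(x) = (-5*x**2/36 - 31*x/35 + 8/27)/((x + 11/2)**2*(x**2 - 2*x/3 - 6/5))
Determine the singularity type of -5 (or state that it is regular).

Denominator factors: x + 11/2 = 1/2 at x = -5; x**2 - 2*x/3 - 6/5 = 407/15 at x = -5 — none vanishes.
So the germ continues analytically to -5.

The point is a regular point.


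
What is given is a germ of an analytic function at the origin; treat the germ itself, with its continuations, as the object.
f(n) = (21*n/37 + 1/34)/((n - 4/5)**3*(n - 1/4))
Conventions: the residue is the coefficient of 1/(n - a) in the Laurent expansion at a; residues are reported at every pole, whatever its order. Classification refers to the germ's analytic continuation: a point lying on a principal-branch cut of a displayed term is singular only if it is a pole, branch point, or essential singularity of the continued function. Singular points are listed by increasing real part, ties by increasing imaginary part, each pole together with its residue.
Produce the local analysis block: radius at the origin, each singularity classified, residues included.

Radius of convergence at 0: 1/4.
At 1/4: a pole of order 1; residue -862000/837199.
At 4/5: a pole of order 3; residue 862000/837199.

Denominator factor (n - 1/4): pole of order 1 at 1/4, modulus 1/4.
Denominator factor (n - 4/5)^3: pole of order 3 at 4/5, modulus 4/5.
The radius of convergence is the smallest modulus among the singular points: 1/4.
At the order-1 pole 1/4 set g(n) = (n - (1/4))*f(n) = (21*n/37 + 1/34)/(n - 4/5)**3.
Simple pole: residue = g(a) at a = 1/4, which is -862000/837199.
At the order-3 pole 4/5 set g(n) = (n - (4/5))^3*f(n) = (21*n/37 + 1/34)/(n - 1/4).
Order-3 pole: residue = g''(a)/2; g''(4/5) = 1724000/837199, so the residue is 862000/837199.
List the singular points by increasing real part (a conjugate pair: the negative imaginary part first).


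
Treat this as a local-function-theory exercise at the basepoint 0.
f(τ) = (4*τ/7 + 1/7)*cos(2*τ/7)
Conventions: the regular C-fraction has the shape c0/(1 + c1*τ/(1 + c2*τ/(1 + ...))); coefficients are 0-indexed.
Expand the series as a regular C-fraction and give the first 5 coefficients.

Taylor coefficients (expand at 0): a_0 = 1/7, a_1 = 4/7, a_2 = -2/343, a_3 = -8/343, a_4 = 2/50421.
c0 = a_0 = 1/7. Peel one level at a time: if S = 1 + c*τ/S' with S'(0) = 1, then c is the τ-coefficient of S and S' = c*τ/(S - 1).
S_1 = c0/f = 1 + (-4)*τ + (786/49)*τ^2 + ...; c1 = -4.
S_2 = c1*τ/(S_1 - 1) = 1 + (393/98)*τ + (393/9604)*τ^2 + ...; c2 = 393/98.
S_3 = c2*τ/(S_2 - 1) = 1 + (-1/98)*τ + (-5/57771)*τ^2 + ...; c3 = -1/98.
S_4 = c3*τ/(S_3 - 1) = 1 + (-10/1179)*τ + ...; c4 = -10/1179.

The regular C-fraction coefficients are [1/7, -4, 393/98, -1/98, -10/1179].


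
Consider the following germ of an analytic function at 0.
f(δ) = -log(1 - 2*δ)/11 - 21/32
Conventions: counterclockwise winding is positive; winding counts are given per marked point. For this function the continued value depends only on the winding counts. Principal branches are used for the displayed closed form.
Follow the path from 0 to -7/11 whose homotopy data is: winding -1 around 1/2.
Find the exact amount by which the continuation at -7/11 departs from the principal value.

The rational part is single-valued and drops out of the difference; each branch term changes only by its own monodromy.
(-1/11)*log(1 - δ/(1/2)): each positive loop around 1/2 adds 2*pi*i to the log, so winding -1 contributes (-1/11)*(-1)*2*pi*i = (2/11)*pi*i.
Summing the contributions at δ = -7/11 gives (2/11)*pi*i.

Continued minus principal equals (2/11)*pi*i.


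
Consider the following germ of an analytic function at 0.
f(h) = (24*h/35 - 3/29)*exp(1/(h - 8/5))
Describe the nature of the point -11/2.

There is no denominator, hence no pole anywhere.
The essential point of exp(1/(h - (8/5))) is 8/5, not -11/2.
So the germ continues analytically to -11/2.

The point is a regular point.


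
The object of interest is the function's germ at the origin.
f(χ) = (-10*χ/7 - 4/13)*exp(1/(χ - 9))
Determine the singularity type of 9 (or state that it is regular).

The exponent 1/(χ - (9)) has a pole at 9, so exp(1/(χ - (9))) takes every nonzero value near it: an essential singularity (not a pole of any order).

The point is an essential singularity.


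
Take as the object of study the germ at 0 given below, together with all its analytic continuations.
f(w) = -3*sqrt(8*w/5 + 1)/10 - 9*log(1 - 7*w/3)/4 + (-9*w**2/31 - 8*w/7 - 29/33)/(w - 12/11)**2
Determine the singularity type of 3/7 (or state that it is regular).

The point is a logarithmic branch point.

The term (-9/4)*log(1 - w/(3/7)) has argument 1 - 3/7/(3/7) = 0 at 3/7: a logarithmic (infinitely-sheeted) branch point; the remaining terms are analytic or single-valued there.


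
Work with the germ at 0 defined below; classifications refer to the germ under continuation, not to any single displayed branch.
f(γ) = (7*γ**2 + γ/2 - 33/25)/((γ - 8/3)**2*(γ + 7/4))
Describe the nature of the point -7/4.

The denominator factor γ + 7/4 vanishes at -7/4 and appears to the power 1; the numerator there equals 7697/400, nonzero, and no other factor vanishes.
Hence a pole whose order is the multiplicity, 1.

The point is a pole of order 1.


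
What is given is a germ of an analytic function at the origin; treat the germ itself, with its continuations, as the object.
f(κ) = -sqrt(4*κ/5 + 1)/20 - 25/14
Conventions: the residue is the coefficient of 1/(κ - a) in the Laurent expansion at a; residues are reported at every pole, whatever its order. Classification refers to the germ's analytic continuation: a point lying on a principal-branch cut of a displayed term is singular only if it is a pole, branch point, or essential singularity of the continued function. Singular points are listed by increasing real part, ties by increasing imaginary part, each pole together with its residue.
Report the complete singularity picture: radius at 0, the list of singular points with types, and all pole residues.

Radius of convergence at 0: 5/4.
At -5/4: an algebraic (square-root) branch point.

Branch term (-1/20)*sqrt(1 - κ/(-5/4)): its argument vanishes at κ = -5/4, a square-root branch point, modulus 5/4.
The radius of convergence is the smallest modulus among the singular points: 5/4.


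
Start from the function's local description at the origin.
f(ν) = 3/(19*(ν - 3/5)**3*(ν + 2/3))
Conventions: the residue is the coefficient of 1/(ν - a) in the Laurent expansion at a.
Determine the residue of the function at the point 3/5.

At the order-3 pole 3/5 set g(ν) = (ν - (3/5))^3*f(ν) = 3/(19*(ν + 2/3)).
Order-3 pole: residue = g''(a)/2; g''(3/5) = 20250/130321, so the residue is 10125/130321.

The residue is 10125/130321.


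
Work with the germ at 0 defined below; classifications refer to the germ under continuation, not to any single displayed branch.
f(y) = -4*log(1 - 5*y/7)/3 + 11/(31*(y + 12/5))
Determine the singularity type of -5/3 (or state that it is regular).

Denominator factors: y + 12/5 = 11/15 at y = -5/3 — none vanishes.
Branch term log(1 - y/(7/5)): argument at -5/3 is 46/21, nonzero, so -5/3 is not its branch point (a point on a principal cut is still regular for the continued germ).
So the germ continues analytically to -5/3.

The point is a regular point.


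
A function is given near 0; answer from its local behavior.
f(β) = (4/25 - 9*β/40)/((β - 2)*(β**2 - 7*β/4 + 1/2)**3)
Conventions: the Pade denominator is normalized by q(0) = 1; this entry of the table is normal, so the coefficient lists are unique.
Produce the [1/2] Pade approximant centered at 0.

The Pade approximant has numerator coefficients [-16/25, -378287/353370]; denominator coefficients [1, -279907/35337, 652376/35337].

Taylor coefficients needed (expand at 0): a_0 = -16/25, a_1 = -307/50, a_2 = -1841/50, a_3 = -1783/10.
Write the denominator as Q(β) = 1 + q1*β + q2*β^2. Requiring Q*f - P = O(β^4) with deg P <= 1 kills the coefficients of β^2..β^3 in Q*f:
  β^2: a_2 + q1*a_1 + q2*a_0 = 0, i.e. -1841/50 + (-307/50)*q1 + (-16/25)*q2 = 0.
  β^3: a_3 + q1*a_2 + q2*a_1 = 0, i.e. -1783/10 + (-1841/50)*q1 + (-307/50)*q2 = 0.
Solving this linear system: q1 = -279907/35337, q2 = 652376/35337.
The numerator is Q*f truncated at degree 1: P0 = a_0 = -16/25; P1 = a_1 + q1*a_0 = -378287/353370.


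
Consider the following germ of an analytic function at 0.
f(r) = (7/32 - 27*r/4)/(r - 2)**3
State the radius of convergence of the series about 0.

Denominator factor (r - 2)^3: pole of order 3 at 2, modulus 2.
The radius of convergence is the smallest modulus among the singular points: 2.

The radius of convergence is 2.


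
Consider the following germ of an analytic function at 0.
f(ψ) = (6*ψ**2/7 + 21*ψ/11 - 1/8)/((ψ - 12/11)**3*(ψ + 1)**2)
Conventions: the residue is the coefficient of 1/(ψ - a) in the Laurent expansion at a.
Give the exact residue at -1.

At the order-2 pole -1 set g(ψ) = (ψ - (-1))^2*f(ψ) = (6*ψ**2/7 + 21*ψ/11 - 1/8)/(ψ - 12/11)**3.
Order-2 pole: residue = g'(a); g'(-1) = 2560965/15671096, so the residue is 2560965/15671096.

The residue is 2560965/15671096.


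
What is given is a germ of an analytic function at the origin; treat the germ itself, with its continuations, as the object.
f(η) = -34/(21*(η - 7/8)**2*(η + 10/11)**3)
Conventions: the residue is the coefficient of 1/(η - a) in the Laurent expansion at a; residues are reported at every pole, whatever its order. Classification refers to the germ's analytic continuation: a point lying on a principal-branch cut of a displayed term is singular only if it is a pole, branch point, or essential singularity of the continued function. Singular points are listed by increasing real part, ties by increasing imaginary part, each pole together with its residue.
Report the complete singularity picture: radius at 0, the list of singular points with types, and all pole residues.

Denominator factor (η + 10/11)^3: pole of order 3 at -10/11, modulus 10/11.
Denominator factor (η - 7/8)^2: pole of order 2 at 7/8, modulus 7/8.
The radius of convergence is the smallest modulus among the singular points: 7/8.
At the order-3 pole -10/11 set g(η) = (η - (-10/11))^3*f(η) = -34/(21*(η - 7/8)**2).
Order-3 pole: residue = g''(a)/2; g''(-10/11) = -4077928448/4253012407, so the residue is -2038964224/4253012407.
At the order-2 pole 7/8 set g(η) = (η - (7/8))^2*f(η) = -34/(21*(η + 10/11)**3).
Order-2 pole: residue = g'(a); g'(7/8) = 2038964224/4253012407, so the residue is 2038964224/4253012407.
List the singular points by increasing real part (a conjugate pair: the negative imaginary part first).

Radius of convergence at 0: 7/8.
At -10/11: a pole of order 3; residue -2038964224/4253012407.
At 7/8: a pole of order 2; residue 2038964224/4253012407.


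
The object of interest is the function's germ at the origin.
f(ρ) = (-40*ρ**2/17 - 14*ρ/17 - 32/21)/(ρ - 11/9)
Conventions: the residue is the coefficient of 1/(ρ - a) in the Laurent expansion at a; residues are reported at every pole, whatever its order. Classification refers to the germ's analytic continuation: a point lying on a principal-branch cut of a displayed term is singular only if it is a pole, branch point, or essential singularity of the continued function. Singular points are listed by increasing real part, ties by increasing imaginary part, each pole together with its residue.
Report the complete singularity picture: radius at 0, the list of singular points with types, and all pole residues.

Radius of convergence at 0: 11/9.
At 11/9: a pole of order 1; residue -58270/9639.

Denominator factor (ρ - 11/9): pole of order 1 at 11/9, modulus 11/9.
The radius of convergence is the smallest modulus among the singular points: 11/9.
At the order-1 pole 11/9 set g(ρ) = (ρ - (11/9))*f(ρ) = -40*ρ**2/17 - 14*ρ/17 - 32/21.
Simple pole: residue = g(a) at a = 11/9, which is -58270/9639.


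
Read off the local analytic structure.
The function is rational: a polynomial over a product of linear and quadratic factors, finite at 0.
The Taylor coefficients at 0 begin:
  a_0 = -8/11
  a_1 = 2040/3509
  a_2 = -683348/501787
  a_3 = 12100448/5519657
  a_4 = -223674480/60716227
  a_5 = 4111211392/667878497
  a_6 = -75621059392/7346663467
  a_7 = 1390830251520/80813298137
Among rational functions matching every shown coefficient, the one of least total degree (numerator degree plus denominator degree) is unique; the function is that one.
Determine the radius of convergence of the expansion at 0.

The radius of convergence is -2 + (3/2)*sqrt(3).

No rational of total degree below 4 reproduces all 8 coefficients; solving the [2/2] Pade equations on them gives f(w) = (9*w**2/13 + 38*w/29 + 2)/(w**2 - 4*w - 11/4), whose expansion matches every shown term.
Denominator factor (w**2 - 4*w - 11/4): discriminant 27, real irrational roots 2 + (3/2)*sqrt(3) and 2 - (3/2)*sqrt(3); poles of order 1, moduli 2 + (3/2)*sqrt(3) and -2 + (3/2)*sqrt(3).
The radius of convergence is the smallest modulus among the singular points: -2 + (3/2)*sqrt(3).


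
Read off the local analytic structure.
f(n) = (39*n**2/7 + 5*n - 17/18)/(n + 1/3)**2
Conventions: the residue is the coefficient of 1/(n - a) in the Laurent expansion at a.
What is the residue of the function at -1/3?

At the order-2 pole -1/3 set g(n) = (n - (-1/3))^2*f(n) = 39*n**2/7 + 5*n - 17/18.
Order-2 pole: residue = g'(a); g'(-1/3) = 9/7, so the residue is 9/7.

The residue is 9/7.


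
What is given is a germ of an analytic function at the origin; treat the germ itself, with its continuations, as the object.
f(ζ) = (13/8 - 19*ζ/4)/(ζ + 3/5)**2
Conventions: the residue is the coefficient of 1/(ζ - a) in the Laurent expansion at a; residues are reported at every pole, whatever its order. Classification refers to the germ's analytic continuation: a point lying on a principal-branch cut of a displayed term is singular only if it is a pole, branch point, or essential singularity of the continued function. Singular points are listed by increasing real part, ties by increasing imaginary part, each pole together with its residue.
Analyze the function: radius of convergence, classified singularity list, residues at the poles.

Radius of convergence at 0: 3/5.
At -3/5: a pole of order 2; residue -19/4.

Denominator factor (ζ + 3/5)^2: pole of order 2 at -3/5, modulus 3/5.
The radius of convergence is the smallest modulus among the singular points: 3/5.
At the order-2 pole -3/5 set g(ζ) = (ζ - (-3/5))^2*f(ζ) = 13/8 - 19*ζ/4.
Order-2 pole: residue = g'(a); g'(-3/5) = -19/4, so the residue is -19/4.


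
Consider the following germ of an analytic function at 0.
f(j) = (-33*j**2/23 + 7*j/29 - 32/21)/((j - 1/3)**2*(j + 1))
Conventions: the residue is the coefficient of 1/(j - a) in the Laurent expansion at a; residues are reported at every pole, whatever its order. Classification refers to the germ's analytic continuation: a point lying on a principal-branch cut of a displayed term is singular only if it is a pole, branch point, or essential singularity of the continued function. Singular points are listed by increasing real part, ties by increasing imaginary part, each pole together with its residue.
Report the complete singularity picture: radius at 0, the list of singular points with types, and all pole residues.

Radius of convergence at 0: 1/3.
At -1: a pole of order 1; residue -67233/37352.
At 1/3: a pole of order 2; residue 13641/37352.

Denominator factor (j + 1): pole of order 1 at -1, modulus 1.
Denominator factor (j - 1/3)^2: pole of order 2 at 1/3, modulus 1/3.
The radius of convergence is the smallest modulus among the singular points: 1/3.
At the order-1 pole -1 set g(j) = (j - (-1))*f(j) = (-33*j**2/23 + 7*j/29 - 32/21)/(j - 1/3)**2.
Simple pole: residue = g(a) at a = -1, which is -67233/37352.
At the order-2 pole 1/3 set g(j) = (j - (1/3))^2*f(j) = (-33*j**2/23 + 7*j/29 - 32/21)/(j + 1).
Order-2 pole: residue = g'(a); g'(1/3) = 13641/37352, so the residue is 13641/37352.
List the singular points by increasing real part (a conjugate pair: the negative imaginary part first).


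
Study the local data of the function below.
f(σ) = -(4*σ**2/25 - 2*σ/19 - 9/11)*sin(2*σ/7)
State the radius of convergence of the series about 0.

The factor -sin(2*σ/7) is entire and contributes no finite singular point.
The polynomial part has no poles.
No finite singular points: the Taylor series at 0 converges everywhere.

The radius of convergence is infinite.


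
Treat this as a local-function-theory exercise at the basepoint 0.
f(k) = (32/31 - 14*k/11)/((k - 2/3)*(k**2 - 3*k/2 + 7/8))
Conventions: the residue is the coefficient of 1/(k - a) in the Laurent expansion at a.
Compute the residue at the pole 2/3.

The residue is 4512/7843.

At the order-1 pole 2/3 set g(k) = (k - (2/3))*f(k) = (32/31 - 14*k/11)/(k**2 - 3*k/2 + 7/8).
Simple pole: residue = g(a) at a = 2/3, which is 4512/7843.


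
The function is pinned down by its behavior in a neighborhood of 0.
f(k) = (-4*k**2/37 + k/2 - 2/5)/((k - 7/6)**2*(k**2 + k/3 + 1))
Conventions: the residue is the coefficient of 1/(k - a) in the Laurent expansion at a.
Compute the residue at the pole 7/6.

The residue is 46738/604395.

At the order-2 pole 7/6 set g(k) = (k - (7/6))^2*f(k) = (-4*k**2/37 + k/2 - 2/5)/(k**2 + k/3 + 1).
Order-2 pole: residue = g'(a); g'(7/6) = 46738/604395, so the residue is 46738/604395.


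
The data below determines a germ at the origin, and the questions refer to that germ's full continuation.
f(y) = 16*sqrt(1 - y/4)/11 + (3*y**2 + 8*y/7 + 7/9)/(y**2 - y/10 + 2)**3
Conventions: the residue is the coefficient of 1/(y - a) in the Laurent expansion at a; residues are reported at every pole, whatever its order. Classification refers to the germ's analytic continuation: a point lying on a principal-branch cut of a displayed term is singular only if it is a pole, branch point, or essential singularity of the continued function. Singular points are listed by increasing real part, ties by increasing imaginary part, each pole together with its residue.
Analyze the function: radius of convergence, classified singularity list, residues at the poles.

Denominator factor (y**2 - y/10 + 2)^3: discriminant -799/100, complex-conjugate roots (1/20) + ((1/20)*sqrt(799))*i and (1/20) - ((1/20)*sqrt(799))*i; poles of order 3, moduli sqrt(2) and sqrt(2).
Branch term (16/11)*sqrt(1 - y/(4)): its argument vanishes at y = 4, a square-root branch point, modulus 4.
The radius of convergence is the smallest modulus among the singular points: sqrt(2).
The branch term is analytic at (1/20) - ((1/20)*sqrt(799))*i and contributes nothing to the residue; only the rational part matters.
The factor y**2 - y/10 + 2 splits as (y - a)(y - a') with a = (1/20) - ((1/20)*sqrt(799))*i, a' = (1/20) + ((1/20)*sqrt(799))*i. At the order-3 pole a set g(y) = (y - a)^3*(rational part) = [3*y**2 + 8*y/7 + 7/9] / (y - a')^3.
Order-3 pole: residue = g''(a)/2; g''((1/20) - ((1/20)*sqrt(799))*i) = ((71566000/10711730379)*sqrt(799))*i, so the residue is ((35783000/10711730379)*sqrt(799))*i.
The branch term is analytic at (1/20) + ((1/20)*sqrt(799))*i and contributes nothing to the residue; only the rational part matters.
The factor y**2 - y/10 + 2 splits as (y - a)(y - a') with a = (1/20) + ((1/20)*sqrt(799))*i, a' = (1/20) - ((1/20)*sqrt(799))*i. At the order-3 pole a set g(y) = (y - a)^3*(rational part) = [3*y**2 + 8*y/7 + 7/9] / (y - a')^3.
Order-3 pole: residue = g''(a)/2; g''((1/20) + ((1/20)*sqrt(799))*i) = -((71566000/10711730379)*sqrt(799))*i, so the residue is -((35783000/10711730379)*sqrt(799))*i.
List the singular points by increasing real part (a conjugate pair: the negative imaginary part first).

Radius of convergence at 0: sqrt(2).
At (1/20) - ((1/20)*sqrt(799))*i: a pole of order 3; residue ((35783000/10711730379)*sqrt(799))*i.
At (1/20) + ((1/20)*sqrt(799))*i: a pole of order 3; residue -((35783000/10711730379)*sqrt(799))*i.
At 4: an algebraic (square-root) branch point.
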